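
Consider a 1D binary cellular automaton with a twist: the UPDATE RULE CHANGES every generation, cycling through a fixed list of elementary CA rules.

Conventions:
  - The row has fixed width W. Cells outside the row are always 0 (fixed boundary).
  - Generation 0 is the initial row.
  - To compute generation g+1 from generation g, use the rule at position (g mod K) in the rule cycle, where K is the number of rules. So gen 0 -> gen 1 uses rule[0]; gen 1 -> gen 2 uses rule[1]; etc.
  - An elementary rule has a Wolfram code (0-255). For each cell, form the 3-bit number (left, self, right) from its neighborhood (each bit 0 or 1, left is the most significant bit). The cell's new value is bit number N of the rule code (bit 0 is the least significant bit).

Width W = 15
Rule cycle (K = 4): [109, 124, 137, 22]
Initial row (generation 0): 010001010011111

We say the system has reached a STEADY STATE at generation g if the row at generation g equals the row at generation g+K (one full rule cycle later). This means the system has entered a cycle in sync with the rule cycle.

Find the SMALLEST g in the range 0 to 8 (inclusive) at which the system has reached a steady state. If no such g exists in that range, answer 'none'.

Gen 0: 010001010011111
Gen 1 (rule 109): 010101110010001
Gen 2 (rule 124): 011111011011001
Gen 3 (rule 137): 011110010010000
Gen 4 (rule 22): 100001111111000
Gen 5 (rule 109): 101101000001011
Gen 6 (rule 124): 111111100001111
Gen 7 (rule 137): 111111001101110
Gen 8 (rule 22): 000000110000001
Gen 9 (rule 109): 111110110111101
Gen 10 (rule 124): 100011111100111
Gen 11 (rule 137): 001011111000110
Gen 12 (rule 22): 011000000101001

Answer: none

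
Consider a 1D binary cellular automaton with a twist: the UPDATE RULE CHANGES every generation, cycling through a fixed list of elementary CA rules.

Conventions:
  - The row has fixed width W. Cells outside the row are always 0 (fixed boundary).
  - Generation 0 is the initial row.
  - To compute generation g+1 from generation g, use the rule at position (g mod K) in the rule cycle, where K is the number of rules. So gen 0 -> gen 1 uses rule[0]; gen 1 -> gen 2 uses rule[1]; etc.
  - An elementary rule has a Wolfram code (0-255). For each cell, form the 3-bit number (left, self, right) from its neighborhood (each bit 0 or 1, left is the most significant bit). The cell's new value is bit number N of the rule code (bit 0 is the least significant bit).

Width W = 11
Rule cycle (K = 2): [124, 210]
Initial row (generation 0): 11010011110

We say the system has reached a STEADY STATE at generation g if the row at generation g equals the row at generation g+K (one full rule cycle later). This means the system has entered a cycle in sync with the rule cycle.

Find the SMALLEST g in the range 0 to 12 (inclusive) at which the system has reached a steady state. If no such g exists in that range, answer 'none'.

Answer: none

Derivation:
Gen 0: 11010011110
Gen 1 (rule 124): 11111010011
Gen 2 (rule 210): 01111001101
Gen 3 (rule 124): 01001101111
Gen 4 (rule 210): 10110100111
Gen 5 (rule 124): 11111110101
Gen 6 (rule 210): 01111110000
Gen 7 (rule 124): 01000011000
Gen 8 (rule 210): 10100101100
Gen 9 (rule 124): 11110111110
Gen 10 (rule 210): 01110011111
Gen 11 (rule 124): 01011010001
Gen 12 (rule 210): 10001001010
Gen 13 (rule 124): 11001101111
Gen 14 (rule 210): 01110100111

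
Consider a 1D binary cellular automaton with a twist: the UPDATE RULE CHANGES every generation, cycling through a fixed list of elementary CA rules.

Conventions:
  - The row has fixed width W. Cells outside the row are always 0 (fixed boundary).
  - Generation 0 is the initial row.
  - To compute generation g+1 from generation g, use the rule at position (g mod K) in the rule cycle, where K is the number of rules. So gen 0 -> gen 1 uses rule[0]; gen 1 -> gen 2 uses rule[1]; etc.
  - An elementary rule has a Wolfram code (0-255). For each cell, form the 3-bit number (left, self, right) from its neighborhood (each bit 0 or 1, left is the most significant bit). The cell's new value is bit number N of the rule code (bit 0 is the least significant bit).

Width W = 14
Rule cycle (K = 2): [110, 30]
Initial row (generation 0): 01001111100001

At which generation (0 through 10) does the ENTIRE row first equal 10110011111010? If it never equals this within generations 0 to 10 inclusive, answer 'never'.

Gen 0: 01001111100001
Gen 1 (rule 110): 11011000100011
Gen 2 (rule 30): 10010101110110
Gen 3 (rule 110): 10111111011110
Gen 4 (rule 30): 10100000010001
Gen 5 (rule 110): 11100000110011
Gen 6 (rule 30): 10010001101110
Gen 7 (rule 110): 10110011111010
Gen 8 (rule 30): 10101110000011
Gen 9 (rule 110): 11111010000111
Gen 10 (rule 30): 10000011001100

Answer: 7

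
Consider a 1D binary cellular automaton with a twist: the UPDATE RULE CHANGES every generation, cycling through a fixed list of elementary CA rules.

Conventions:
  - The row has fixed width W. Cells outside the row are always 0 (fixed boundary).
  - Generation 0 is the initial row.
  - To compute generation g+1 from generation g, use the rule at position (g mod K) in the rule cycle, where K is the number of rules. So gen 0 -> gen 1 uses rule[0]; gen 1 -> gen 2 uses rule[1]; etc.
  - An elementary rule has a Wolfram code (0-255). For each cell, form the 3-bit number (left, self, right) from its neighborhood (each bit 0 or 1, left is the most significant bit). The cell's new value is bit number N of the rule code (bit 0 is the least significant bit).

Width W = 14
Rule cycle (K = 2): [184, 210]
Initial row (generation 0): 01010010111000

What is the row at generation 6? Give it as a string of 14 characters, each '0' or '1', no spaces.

Answer: 01010010100000

Derivation:
Gen 0: 01010010111000
Gen 1 (rule 184): 00101001110100
Gen 2 (rule 210): 01000110110010
Gen 3 (rule 184): 00100101101001
Gen 4 (rule 210): 01011000100110
Gen 5 (rule 184): 00110100010101
Gen 6 (rule 210): 01010010100000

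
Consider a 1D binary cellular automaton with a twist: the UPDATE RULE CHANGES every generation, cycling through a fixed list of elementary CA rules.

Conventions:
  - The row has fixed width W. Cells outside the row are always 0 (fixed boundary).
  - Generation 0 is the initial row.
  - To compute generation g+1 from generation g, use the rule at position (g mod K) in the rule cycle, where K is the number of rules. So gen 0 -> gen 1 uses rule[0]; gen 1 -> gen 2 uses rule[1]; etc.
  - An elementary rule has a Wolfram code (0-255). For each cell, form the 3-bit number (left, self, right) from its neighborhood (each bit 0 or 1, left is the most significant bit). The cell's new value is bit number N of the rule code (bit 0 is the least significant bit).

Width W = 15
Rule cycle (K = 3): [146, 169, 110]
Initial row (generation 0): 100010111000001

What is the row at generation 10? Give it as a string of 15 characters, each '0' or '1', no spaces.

Gen 0: 100010111000001
Gen 1 (rule 146): 010100010100010
Gen 2 (rule 169): 001001001001000
Gen 3 (rule 110): 011011011011000
Gen 4 (rule 146): 100000000000100
Gen 5 (rule 169): 001111111110001
Gen 6 (rule 110): 011000000010011
Gen 7 (rule 146): 100100000101100
Gen 8 (rule 169): 000001110011001
Gen 9 (rule 110): 000011010111011
Gen 10 (rule 146): 000100000010000

Answer: 000100000010000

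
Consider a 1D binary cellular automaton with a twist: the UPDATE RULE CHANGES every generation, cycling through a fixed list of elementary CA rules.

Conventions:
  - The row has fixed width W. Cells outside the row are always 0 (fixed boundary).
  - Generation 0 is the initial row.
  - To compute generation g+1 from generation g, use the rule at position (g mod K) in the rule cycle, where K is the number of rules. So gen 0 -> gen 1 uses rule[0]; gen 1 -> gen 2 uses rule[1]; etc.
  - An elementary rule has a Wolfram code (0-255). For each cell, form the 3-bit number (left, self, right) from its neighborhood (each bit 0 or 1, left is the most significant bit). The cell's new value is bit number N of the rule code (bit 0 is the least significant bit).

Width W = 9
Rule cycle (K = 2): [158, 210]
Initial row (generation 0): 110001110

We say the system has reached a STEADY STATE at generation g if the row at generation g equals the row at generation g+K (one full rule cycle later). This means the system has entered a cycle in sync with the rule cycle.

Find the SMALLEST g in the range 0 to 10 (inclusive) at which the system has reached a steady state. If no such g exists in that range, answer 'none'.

Gen 0: 110001110
Gen 1 (rule 158): 101011101
Gen 2 (rule 210): 000001100
Gen 3 (rule 158): 000011010
Gen 4 (rule 210): 000101001
Gen 5 (rule 158): 001101111
Gen 6 (rule 210): 010100111
Gen 7 (rule 158): 110111110
Gen 8 (rule 210): 010011111
Gen 9 (rule 158): 111111110
Gen 10 (rule 210): 011111111
Gen 11 (rule 158): 111111110
Gen 12 (rule 210): 011111111

Answer: 9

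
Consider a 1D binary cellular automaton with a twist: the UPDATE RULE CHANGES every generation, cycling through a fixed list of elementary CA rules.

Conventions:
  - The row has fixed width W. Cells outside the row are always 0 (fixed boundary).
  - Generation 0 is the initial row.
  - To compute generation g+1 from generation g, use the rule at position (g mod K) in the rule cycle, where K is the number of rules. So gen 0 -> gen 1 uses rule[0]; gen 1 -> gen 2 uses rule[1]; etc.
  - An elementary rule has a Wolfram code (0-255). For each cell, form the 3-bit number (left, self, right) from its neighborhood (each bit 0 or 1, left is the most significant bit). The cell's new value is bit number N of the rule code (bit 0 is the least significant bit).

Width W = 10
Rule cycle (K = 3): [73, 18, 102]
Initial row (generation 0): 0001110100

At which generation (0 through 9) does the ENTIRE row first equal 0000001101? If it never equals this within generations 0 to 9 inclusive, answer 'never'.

Answer: 5

Derivation:
Gen 0: 0001110100
Gen 1 (rule 73): 1101010001
Gen 2 (rule 18): 0000001010
Gen 3 (rule 102): 0000011110
Gen 4 (rule 73): 1111010010
Gen 5 (rule 18): 0000001101
Gen 6 (rule 102): 0000010111
Gen 7 (rule 73): 1111000101
Gen 8 (rule 18): 0000101000
Gen 9 (rule 102): 0001111000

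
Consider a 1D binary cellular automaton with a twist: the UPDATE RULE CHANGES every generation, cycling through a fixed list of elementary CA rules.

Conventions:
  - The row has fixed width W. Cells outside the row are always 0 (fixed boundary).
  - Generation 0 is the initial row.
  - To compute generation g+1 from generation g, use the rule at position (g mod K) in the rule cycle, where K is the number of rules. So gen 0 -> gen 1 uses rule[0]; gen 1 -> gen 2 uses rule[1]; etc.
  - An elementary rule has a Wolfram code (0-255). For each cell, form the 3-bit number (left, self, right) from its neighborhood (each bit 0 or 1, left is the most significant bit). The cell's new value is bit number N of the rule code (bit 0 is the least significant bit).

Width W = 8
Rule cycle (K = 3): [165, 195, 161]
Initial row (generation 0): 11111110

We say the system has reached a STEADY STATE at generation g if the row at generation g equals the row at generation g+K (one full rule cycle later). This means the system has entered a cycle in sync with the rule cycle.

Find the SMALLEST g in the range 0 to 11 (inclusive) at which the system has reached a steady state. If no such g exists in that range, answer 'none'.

Gen 0: 11111110
Gen 1 (rule 165): 01111100
Gen 2 (rule 195): 10111101
Gen 3 (rule 161): 01011010
Gen 4 (rule 165): 01100110
Gen 5 (rule 195): 10101010
Gen 6 (rule 161): 01010100
Gen 7 (rule 165): 01111101
Gen 8 (rule 195): 10111100
Gen 9 (rule 161): 01011001
Gen 10 (rule 165): 01100001
Gen 11 (rule 195): 10101110
Gen 12 (rule 161): 01010100
Gen 13 (rule 165): 01111101
Gen 14 (rule 195): 10111100

Answer: none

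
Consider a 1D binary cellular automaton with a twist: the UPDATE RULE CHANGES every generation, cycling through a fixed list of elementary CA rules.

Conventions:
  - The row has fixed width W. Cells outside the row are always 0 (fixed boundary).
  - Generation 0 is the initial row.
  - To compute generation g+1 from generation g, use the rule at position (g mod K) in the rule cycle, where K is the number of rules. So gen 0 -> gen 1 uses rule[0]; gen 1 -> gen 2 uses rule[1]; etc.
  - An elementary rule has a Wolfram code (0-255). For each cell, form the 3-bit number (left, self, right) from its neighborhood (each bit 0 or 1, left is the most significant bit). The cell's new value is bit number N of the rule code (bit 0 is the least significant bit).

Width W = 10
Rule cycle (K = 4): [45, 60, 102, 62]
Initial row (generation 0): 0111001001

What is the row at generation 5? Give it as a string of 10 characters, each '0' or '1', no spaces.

Answer: 1000000001

Derivation:
Gen 0: 0111001001
Gen 1 (rule 45): 0100001001
Gen 2 (rule 60): 0110001101
Gen 3 (rule 102): 1010010111
Gen 4 (rule 62): 1111111100
Gen 5 (rule 45): 1000000001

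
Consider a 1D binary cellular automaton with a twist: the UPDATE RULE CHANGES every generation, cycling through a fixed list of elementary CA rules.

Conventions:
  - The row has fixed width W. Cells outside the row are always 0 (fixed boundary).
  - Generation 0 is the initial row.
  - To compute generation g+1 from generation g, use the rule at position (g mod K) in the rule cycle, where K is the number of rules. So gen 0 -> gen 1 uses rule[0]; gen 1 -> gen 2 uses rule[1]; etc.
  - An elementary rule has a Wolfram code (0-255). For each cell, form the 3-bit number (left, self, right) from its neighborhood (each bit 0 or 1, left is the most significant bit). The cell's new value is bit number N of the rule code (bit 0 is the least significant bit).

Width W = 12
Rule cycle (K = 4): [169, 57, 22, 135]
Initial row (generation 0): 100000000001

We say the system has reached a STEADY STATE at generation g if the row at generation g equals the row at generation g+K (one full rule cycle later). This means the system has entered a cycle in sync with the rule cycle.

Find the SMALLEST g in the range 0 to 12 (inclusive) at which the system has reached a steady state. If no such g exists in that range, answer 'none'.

Answer: none

Derivation:
Gen 0: 100000000001
Gen 1 (rule 169): 001111111100
Gen 2 (rule 57): 101000000011
Gen 3 (rule 22): 101100000100
Gen 4 (rule 135): 100001111101
Gen 5 (rule 169): 001101111010
Gen 6 (rule 57): 101011000101
Gen 7 (rule 22): 101000101101
Gen 8 (rule 135): 101011100001
Gen 9 (rule 169): 010111001100
Gen 10 (rule 57): 001100101011
Gen 11 (rule 22): 010011101000
Gen 12 (rule 135): 110101001011
Gen 13 (rule 169): 101010000110
Gen 14 (rule 57): 010101110101
Gen 15 (rule 22): 110100000101
Gen 16 (rule 135): 000101111101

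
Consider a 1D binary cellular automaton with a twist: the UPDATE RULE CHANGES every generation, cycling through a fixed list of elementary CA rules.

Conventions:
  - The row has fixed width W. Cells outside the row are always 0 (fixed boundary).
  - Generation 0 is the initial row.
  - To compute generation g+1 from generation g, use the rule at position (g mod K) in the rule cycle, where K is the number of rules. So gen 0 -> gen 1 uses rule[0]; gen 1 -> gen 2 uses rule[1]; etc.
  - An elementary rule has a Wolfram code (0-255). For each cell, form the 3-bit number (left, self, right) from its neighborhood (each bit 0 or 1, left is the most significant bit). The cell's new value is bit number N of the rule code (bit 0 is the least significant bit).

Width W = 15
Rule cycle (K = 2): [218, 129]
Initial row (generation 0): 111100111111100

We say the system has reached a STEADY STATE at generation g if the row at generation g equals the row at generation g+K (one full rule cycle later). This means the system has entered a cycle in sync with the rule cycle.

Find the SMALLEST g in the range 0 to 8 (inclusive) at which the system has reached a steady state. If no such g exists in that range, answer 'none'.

Gen 0: 111100111111100
Gen 1 (rule 218): 111111111111110
Gen 2 (rule 129): 011111111111100
Gen 3 (rule 218): 111111111111110
Gen 4 (rule 129): 011111111111100
Gen 5 (rule 218): 111111111111110
Gen 6 (rule 129): 011111111111100
Gen 7 (rule 218): 111111111111110
Gen 8 (rule 129): 011111111111100
Gen 9 (rule 218): 111111111111110
Gen 10 (rule 129): 011111111111100

Answer: 1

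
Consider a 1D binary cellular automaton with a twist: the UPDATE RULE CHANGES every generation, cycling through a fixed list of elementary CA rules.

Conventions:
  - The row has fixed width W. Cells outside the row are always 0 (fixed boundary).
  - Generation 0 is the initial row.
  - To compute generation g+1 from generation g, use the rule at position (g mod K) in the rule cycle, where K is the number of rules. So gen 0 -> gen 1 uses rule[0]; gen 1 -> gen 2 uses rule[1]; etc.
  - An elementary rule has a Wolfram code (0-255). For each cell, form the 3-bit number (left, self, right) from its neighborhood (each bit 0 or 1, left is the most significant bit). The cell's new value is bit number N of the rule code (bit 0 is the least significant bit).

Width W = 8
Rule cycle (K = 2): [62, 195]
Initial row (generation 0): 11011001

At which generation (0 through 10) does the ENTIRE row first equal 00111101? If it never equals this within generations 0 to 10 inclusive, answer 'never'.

Answer: 7

Derivation:
Gen 0: 11011001
Gen 1 (rule 62): 10110111
Gen 2 (rule 195): 00010011
Gen 3 (rule 62): 00111110
Gen 4 (rule 195): 11011110
Gen 5 (rule 62): 10110001
Gen 6 (rule 195): 00010110
Gen 7 (rule 62): 00111101
Gen 8 (rule 195): 11011100
Gen 9 (rule 62): 10110010
Gen 10 (rule 195): 00010100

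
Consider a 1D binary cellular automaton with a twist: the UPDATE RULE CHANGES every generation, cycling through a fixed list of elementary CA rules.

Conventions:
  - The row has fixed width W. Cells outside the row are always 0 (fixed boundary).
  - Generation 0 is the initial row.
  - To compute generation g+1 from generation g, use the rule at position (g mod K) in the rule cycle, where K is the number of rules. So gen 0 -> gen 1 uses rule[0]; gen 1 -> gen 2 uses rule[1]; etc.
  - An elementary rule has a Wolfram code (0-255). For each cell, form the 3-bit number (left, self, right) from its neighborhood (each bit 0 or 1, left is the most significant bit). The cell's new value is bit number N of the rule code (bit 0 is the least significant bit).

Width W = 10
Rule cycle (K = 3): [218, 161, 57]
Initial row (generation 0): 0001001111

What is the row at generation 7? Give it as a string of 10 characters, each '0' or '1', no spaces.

Answer: 0111110011

Derivation:
Gen 0: 0001001111
Gen 1 (rule 218): 0010111111
Gen 2 (rule 161): 1001011110
Gen 3 (rule 57): 0100110001
Gen 4 (rule 218): 1011111010
Gen 5 (rule 161): 0101110100
Gen 6 (rule 57): 0011001011
Gen 7 (rule 218): 0111110011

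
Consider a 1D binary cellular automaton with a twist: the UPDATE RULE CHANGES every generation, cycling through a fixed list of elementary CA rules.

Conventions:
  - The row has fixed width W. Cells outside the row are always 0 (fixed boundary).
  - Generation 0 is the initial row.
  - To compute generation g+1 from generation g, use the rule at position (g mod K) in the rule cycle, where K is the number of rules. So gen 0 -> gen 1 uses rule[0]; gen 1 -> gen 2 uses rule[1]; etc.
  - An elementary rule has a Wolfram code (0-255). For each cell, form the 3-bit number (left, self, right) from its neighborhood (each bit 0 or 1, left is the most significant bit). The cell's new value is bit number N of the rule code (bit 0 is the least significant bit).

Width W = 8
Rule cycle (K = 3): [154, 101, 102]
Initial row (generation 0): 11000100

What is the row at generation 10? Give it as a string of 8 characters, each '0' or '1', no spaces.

Answer: 00001101

Derivation:
Gen 0: 11000100
Gen 1 (rule 154): 10101010
Gen 2 (rule 101): 11111110
Gen 3 (rule 102): 00000010
Gen 4 (rule 154): 00000101
Gen 5 (rule 101): 11110111
Gen 6 (rule 102): 00011001
Gen 7 (rule 154): 00110110
Gen 8 (rule 101): 10011010
Gen 9 (rule 102): 10101110
Gen 10 (rule 154): 00001101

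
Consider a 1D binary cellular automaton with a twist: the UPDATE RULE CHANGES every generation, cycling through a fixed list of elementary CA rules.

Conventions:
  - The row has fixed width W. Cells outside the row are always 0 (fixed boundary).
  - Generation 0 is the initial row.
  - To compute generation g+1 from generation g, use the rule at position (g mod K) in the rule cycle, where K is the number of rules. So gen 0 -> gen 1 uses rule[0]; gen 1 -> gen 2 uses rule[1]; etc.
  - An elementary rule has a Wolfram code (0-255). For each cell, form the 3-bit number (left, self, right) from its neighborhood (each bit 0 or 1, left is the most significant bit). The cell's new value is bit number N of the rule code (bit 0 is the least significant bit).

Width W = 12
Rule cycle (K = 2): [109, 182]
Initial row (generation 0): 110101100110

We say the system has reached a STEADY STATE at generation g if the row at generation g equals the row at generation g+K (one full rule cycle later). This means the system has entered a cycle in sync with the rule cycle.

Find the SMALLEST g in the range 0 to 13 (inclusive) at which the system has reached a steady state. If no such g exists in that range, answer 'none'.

Gen 0: 110101100110
Gen 1 (rule 109): 111111100110
Gen 2 (rule 182): 011111011001
Gen 3 (rule 109): 010001111001
Gen 4 (rule 182): 111010110111
Gen 5 (rule 109): 101111111101
Gen 6 (rule 182): 110111111011
Gen 7 (rule 109): 111100001111
Gen 8 (rule 182): 011010010110
Gen 9 (rule 109): 011110011110
Gen 10 (rule 182): 101101101101
Gen 11 (rule 109): 111111111111
Gen 12 (rule 182): 011111111110
Gen 13 (rule 109): 010000000010
Gen 14 (rule 182): 111000000111
Gen 15 (rule 109): 101011110101

Answer: none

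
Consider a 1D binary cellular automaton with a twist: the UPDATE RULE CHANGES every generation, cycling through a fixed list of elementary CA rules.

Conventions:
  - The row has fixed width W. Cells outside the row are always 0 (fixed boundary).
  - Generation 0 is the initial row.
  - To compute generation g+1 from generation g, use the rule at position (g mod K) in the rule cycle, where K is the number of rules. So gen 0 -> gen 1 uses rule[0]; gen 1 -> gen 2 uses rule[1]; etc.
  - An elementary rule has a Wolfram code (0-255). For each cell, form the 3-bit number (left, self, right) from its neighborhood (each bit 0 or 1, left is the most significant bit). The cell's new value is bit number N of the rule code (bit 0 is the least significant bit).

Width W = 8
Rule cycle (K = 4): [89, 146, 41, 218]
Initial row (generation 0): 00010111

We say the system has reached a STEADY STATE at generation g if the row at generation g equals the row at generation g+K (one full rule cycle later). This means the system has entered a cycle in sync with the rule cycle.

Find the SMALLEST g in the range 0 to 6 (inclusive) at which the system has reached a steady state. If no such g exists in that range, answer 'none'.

Answer: 6

Derivation:
Gen 0: 00010111
Gen 1 (rule 89): 11000101
Gen 2 (rule 146): 00101000
Gen 3 (rule 41): 10010011
Gen 4 (rule 218): 01101111
Gen 5 (rule 89): 01101001
Gen 6 (rule 146): 10000110
Gen 7 (rule 41): 00110100
Gen 8 (rule 218): 01110010
Gen 9 (rule 89): 01011001
Gen 10 (rule 146): 10000110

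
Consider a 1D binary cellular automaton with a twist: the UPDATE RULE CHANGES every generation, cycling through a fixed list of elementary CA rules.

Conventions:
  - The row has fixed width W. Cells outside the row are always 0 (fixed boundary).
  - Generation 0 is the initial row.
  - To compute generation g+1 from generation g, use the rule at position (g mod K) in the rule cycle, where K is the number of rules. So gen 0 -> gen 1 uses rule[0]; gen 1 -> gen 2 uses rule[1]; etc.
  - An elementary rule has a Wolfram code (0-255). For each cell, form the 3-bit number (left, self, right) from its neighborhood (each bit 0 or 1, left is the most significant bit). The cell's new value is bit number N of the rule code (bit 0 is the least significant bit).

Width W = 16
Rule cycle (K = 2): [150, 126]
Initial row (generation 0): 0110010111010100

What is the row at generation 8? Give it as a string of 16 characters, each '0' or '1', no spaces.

Gen 0: 0110010111010100
Gen 1 (rule 150): 1001110010010110
Gen 2 (rule 126): 1111011111111111
Gen 3 (rule 150): 0110001111111110
Gen 4 (rule 126): 1111011000000011
Gen 5 (rule 150): 0110000100000100
Gen 6 (rule 126): 1111001110001110
Gen 7 (rule 150): 0110110101010101
Gen 8 (rule 126): 1111111111111111

Answer: 1111111111111111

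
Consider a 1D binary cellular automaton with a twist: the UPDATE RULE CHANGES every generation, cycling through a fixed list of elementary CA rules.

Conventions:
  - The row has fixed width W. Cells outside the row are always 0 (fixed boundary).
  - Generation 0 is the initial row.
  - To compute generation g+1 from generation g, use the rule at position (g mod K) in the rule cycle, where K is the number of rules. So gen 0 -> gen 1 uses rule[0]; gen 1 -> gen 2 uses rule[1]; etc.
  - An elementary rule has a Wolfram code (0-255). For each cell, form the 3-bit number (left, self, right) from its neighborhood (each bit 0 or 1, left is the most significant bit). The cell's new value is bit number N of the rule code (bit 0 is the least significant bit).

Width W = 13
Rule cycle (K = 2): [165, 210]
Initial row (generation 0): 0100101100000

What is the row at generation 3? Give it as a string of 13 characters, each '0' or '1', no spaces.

Gen 0: 0100101100000
Gen 1 (rule 165): 0100110001111
Gen 2 (rule 210): 1011011010111
Gen 3 (rule 165): 1100100111010

Answer: 1100100111010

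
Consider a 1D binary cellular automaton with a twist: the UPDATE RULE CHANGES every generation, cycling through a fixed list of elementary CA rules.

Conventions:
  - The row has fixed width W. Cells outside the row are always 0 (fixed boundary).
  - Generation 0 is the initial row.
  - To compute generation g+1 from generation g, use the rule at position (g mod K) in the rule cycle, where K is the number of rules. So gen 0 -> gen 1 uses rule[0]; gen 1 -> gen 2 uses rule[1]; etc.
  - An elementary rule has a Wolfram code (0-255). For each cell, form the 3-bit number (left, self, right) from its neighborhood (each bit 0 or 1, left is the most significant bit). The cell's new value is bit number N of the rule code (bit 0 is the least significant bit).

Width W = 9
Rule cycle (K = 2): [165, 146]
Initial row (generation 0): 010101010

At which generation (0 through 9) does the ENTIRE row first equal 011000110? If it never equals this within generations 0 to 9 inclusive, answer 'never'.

Gen 0: 010101010
Gen 1 (rule 165): 011111110
Gen 2 (rule 146): 101111101
Gen 3 (rule 165): 110111011
Gen 4 (rule 146): 000010000
Gen 5 (rule 165): 111010111
Gen 6 (rule 146): 010000010
Gen 7 (rule 165): 010111010
Gen 8 (rule 146): 100010001
Gen 9 (rule 165): 101010101

Answer: never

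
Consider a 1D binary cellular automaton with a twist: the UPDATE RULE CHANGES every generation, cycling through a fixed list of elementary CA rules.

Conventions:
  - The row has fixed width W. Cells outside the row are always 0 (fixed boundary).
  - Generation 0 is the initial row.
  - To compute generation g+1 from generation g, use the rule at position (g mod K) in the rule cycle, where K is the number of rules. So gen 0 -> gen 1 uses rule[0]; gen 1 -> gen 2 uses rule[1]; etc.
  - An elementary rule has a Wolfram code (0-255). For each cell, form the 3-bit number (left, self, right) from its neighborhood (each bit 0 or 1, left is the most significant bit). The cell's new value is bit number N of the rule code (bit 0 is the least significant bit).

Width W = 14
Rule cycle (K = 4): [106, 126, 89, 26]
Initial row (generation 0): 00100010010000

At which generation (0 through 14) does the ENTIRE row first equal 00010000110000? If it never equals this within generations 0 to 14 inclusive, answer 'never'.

Gen 0: 00100010010000
Gen 1 (rule 106): 01000100100000
Gen 2 (rule 126): 11101111110000
Gen 3 (rule 89): 10101000011111
Gen 4 (rule 26): 00000100110000
Gen 5 (rule 106): 00001001110000
Gen 6 (rule 126): 00011111011000
Gen 7 (rule 89): 11010001011111
Gen 8 (rule 26): 10001010010000
Gen 9 (rule 106): 00010100100000
Gen 10 (rule 126): 00111111110000
Gen 11 (rule 89): 10100000011111
Gen 12 (rule 26): 00010000110000
Gen 13 (rule 106): 00100001110000
Gen 14 (rule 126): 01110011011000

Answer: 12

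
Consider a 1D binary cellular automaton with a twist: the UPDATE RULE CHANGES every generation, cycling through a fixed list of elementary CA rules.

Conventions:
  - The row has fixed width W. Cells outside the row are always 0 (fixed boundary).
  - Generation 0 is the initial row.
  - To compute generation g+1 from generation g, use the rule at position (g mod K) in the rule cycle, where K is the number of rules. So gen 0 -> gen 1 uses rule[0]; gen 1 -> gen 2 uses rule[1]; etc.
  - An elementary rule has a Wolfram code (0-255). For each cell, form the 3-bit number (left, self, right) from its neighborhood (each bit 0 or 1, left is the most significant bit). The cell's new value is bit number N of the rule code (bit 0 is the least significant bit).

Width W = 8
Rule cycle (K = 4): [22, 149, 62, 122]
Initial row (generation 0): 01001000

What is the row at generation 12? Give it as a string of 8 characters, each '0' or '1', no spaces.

Answer: 10011000

Derivation:
Gen 0: 01001000
Gen 1 (rule 22): 11111100
Gen 2 (rule 149): 01111011
Gen 3 (rule 62): 11000110
Gen 4 (rule 122): 11101111
Gen 5 (rule 22): 00000000
Gen 6 (rule 149): 11111111
Gen 7 (rule 62): 10000000
Gen 8 (rule 122): 01000000
Gen 9 (rule 22): 11100000
Gen 10 (rule 149): 01011111
Gen 11 (rule 62): 11110000
Gen 12 (rule 122): 10011000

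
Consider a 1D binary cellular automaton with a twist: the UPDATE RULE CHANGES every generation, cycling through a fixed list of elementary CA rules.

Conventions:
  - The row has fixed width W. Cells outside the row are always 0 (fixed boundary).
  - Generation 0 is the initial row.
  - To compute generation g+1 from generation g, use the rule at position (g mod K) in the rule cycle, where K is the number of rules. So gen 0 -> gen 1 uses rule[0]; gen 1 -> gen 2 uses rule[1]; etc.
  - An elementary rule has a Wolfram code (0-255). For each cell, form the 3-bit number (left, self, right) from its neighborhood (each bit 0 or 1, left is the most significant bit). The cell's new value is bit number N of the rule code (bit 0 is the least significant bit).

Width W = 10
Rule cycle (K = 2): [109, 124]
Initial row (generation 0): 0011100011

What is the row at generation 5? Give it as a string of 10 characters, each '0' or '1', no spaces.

Gen 0: 0011100011
Gen 1 (rule 109): 1010101011
Gen 2 (rule 124): 1111111111
Gen 3 (rule 109): 1000000001
Gen 4 (rule 124): 1100000001
Gen 5 (rule 109): 1101111101

Answer: 1101111101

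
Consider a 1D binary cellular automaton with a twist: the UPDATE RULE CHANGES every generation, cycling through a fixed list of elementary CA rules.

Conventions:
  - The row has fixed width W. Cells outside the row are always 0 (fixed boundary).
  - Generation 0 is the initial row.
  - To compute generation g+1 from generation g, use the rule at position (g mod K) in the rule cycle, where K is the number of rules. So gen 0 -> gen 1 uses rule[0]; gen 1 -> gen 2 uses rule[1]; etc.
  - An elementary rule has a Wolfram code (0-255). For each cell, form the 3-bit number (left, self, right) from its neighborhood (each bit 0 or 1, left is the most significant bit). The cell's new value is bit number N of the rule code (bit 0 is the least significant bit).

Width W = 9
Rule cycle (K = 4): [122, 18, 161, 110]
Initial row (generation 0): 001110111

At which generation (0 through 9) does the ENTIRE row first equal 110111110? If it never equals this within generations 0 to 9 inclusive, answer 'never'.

Answer: never

Derivation:
Gen 0: 001110111
Gen 1 (rule 122): 011011101
Gen 2 (rule 18): 100000000
Gen 3 (rule 161): 001111111
Gen 4 (rule 110): 011000001
Gen 5 (rule 122): 111100010
Gen 6 (rule 18): 000010101
Gen 7 (rule 161): 111001010
Gen 8 (rule 110): 101011110
Gen 9 (rule 122): 010110011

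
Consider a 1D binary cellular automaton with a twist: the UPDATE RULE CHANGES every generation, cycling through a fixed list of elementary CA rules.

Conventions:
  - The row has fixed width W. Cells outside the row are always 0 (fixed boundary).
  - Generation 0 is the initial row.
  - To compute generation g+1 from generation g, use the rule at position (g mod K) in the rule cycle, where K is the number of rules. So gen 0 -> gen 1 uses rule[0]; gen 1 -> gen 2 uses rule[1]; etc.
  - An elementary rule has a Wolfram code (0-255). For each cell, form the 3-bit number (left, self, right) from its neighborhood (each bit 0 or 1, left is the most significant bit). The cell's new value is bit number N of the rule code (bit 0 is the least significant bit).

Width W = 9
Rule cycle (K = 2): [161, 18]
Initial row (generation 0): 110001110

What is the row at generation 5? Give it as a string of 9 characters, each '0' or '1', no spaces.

Gen 0: 110001110
Gen 1 (rule 161): 000100100
Gen 2 (rule 18): 001011010
Gen 3 (rule 161): 100100100
Gen 4 (rule 18): 011011010
Gen 5 (rule 161): 000100100

Answer: 000100100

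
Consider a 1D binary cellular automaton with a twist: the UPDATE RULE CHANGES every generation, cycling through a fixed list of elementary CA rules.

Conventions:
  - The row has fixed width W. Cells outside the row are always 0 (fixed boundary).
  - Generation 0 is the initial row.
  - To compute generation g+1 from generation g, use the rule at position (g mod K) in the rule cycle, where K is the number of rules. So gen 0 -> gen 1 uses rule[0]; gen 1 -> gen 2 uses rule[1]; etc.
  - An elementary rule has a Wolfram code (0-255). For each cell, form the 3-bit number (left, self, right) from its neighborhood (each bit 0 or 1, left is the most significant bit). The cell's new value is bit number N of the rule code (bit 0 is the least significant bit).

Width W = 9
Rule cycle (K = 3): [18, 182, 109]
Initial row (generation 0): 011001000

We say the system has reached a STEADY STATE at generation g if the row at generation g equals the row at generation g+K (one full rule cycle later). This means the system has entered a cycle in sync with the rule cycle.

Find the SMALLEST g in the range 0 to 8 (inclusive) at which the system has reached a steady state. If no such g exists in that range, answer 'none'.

Answer: 7

Derivation:
Gen 0: 011001000
Gen 1 (rule 18): 100110100
Gen 2 (rule 182): 111001110
Gen 3 (rule 109): 101001010
Gen 4 (rule 18): 000110001
Gen 5 (rule 182): 001001011
Gen 6 (rule 109): 101001111
Gen 7 (rule 18): 000110000
Gen 8 (rule 182): 001001000
Gen 9 (rule 109): 101001011
Gen 10 (rule 18): 000110000
Gen 11 (rule 182): 001001000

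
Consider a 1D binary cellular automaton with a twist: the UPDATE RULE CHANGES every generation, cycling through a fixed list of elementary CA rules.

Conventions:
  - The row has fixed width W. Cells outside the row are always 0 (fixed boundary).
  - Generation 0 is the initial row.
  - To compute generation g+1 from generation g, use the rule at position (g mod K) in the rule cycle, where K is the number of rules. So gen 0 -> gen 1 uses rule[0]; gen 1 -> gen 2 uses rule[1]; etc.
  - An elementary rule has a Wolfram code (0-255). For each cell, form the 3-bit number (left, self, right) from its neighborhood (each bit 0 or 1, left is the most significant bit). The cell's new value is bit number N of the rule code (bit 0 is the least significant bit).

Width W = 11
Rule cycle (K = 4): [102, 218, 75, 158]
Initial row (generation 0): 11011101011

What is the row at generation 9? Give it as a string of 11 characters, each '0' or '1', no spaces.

Gen 0: 11011101011
Gen 1 (rule 102): 01100111101
Gen 2 (rule 218): 11111111100
Gen 3 (rule 75): 10000000101
Gen 4 (rule 158): 11000001101
Gen 5 (rule 102): 01000010111
Gen 6 (rule 218): 10100100111
Gen 7 (rule 75): 00001001101
Gen 8 (rule 158): 00011111001
Gen 9 (rule 102): 00100001011

Answer: 00100001011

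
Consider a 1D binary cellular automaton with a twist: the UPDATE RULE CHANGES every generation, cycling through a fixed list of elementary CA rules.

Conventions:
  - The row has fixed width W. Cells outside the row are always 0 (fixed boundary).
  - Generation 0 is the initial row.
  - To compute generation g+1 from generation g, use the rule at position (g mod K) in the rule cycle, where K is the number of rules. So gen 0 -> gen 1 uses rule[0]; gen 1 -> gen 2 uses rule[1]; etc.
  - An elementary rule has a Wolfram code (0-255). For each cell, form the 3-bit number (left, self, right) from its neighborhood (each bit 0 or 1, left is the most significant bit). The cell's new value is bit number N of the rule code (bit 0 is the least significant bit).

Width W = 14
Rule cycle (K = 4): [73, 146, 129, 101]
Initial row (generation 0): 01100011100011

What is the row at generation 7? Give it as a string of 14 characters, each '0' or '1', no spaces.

Gen 0: 01100011100011
Gen 1 (rule 73): 01101010101011
Gen 2 (rule 146): 10000000000000
Gen 3 (rule 129): 00111111111111
Gen 4 (rule 101): 10000000000001
Gen 5 (rule 73): 00111111111100
Gen 6 (rule 146): 01011111111010
Gen 7 (rule 129): 00001111110000

Answer: 00001111110000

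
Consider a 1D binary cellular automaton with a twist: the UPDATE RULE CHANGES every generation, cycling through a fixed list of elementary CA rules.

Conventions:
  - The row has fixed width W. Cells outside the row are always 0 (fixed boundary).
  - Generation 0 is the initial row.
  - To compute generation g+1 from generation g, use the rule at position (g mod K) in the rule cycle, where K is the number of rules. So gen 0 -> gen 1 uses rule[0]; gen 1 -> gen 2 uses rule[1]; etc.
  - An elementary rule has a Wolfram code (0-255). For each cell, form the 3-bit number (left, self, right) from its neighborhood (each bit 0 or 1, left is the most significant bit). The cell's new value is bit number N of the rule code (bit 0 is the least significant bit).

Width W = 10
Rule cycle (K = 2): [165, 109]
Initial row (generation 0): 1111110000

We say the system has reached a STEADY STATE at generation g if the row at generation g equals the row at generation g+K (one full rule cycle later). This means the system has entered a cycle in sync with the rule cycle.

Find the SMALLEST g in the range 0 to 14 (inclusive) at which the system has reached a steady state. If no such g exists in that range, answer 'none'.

Answer: 2

Derivation:
Gen 0: 1111110000
Gen 1 (rule 165): 0111100111
Gen 2 (rule 109): 0100100101
Gen 3 (rule 165): 0100100111
Gen 4 (rule 109): 0100100101
Gen 5 (rule 165): 0100100111
Gen 6 (rule 109): 0100100101
Gen 7 (rule 165): 0100100111
Gen 8 (rule 109): 0100100101
Gen 9 (rule 165): 0100100111
Gen 10 (rule 109): 0100100101
Gen 11 (rule 165): 0100100111
Gen 12 (rule 109): 0100100101
Gen 13 (rule 165): 0100100111
Gen 14 (rule 109): 0100100101
Gen 15 (rule 165): 0100100111
Gen 16 (rule 109): 0100100101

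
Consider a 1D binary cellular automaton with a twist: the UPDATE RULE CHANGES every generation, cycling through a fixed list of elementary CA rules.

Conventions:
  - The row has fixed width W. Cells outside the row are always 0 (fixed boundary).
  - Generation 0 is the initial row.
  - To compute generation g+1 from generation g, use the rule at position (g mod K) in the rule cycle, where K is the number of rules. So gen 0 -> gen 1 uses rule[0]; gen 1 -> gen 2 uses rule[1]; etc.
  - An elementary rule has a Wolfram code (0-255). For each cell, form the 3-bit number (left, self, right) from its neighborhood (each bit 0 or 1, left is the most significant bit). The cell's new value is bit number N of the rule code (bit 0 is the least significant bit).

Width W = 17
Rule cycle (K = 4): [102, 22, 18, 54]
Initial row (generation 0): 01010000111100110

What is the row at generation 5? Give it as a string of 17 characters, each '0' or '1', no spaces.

Gen 0: 01010000111100110
Gen 1 (rule 102): 11110001000101010
Gen 2 (rule 22): 00001011101101011
Gen 3 (rule 18): 00010000000000000
Gen 4 (rule 54): 00111000000000000
Gen 5 (rule 102): 01001000000000000

Answer: 01001000000000000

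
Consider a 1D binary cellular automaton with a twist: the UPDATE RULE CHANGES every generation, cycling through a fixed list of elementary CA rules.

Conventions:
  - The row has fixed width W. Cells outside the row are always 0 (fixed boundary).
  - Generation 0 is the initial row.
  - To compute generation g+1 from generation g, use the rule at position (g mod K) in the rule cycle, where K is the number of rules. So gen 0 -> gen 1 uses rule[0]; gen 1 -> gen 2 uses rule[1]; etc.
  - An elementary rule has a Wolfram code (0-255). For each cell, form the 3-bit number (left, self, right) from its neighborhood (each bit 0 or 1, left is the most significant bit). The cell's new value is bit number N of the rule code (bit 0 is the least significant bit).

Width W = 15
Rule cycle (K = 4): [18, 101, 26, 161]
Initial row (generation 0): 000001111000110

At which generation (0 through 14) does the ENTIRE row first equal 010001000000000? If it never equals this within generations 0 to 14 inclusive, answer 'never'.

Gen 0: 000001111000110
Gen 1 (rule 18): 000010000101001
Gen 2 (rule 101): 111010110111001
Gen 3 (rule 26): 100000100100110
Gen 4 (rule 161): 001110000000000
Gen 5 (rule 18): 010001000000000
Gen 6 (rule 101): 010101011111111
Gen 7 (rule 26): 100000010000000
Gen 8 (rule 161): 001111000111111
Gen 9 (rule 18): 010000101000000
Gen 10 (rule 101): 010110111011111
Gen 11 (rule 26): 100100100010000
Gen 12 (rule 161): 000000001000111
Gen 13 (rule 18): 000000010101000
Gen 14 (rule 101): 111111011111011

Answer: 5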